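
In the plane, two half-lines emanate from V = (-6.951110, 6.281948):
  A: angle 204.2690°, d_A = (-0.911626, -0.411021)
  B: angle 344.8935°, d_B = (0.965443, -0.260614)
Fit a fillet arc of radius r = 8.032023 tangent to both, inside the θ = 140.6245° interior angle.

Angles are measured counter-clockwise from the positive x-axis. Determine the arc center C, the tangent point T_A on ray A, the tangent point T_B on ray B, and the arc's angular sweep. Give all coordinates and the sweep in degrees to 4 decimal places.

bisector direction at 274.5813° = (0.079873,-0.996805)
center distance |VC| = r/sin(θ/2) = 8.032023/sin(70.3123°) = 8.530706
C = V + |VC|·bis = (-6.2697,-2.2215)
T_A = V + ((C−V)·d_A)·d_A = V + 2.8739·d_A = (-9.5711,5.1007)
T_B = V + ((C−V)·d_B)·d_B = V + 2.8739·d_B = (-4.1765,5.5330)
sweep = 180° − θ = 39.3755°

center=(-6.2697,-2.2215) T_A=(-9.5711,5.1007) T_B=(-4.1765,5.5330) sweep=39.3755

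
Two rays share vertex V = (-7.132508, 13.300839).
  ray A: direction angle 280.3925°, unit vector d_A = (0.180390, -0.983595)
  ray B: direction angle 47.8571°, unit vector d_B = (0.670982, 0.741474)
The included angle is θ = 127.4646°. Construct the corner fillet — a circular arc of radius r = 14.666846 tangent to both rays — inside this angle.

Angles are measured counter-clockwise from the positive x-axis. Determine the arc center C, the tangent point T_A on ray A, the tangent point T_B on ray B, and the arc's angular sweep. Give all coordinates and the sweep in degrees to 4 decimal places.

bisector direction at 344.1248° = (0.961860,-0.273543)
center distance |VC| = r/sin(θ/2) = 14.666846/sin(63.7323°) = 16.355811
C = V + |VC|·bis = (8.5995,8.8268)
T_A = V + ((C−V)·d_A)·d_A = V + 7.2385·d_A = (-5.8267,6.1811)
T_B = V + ((C−V)·d_B)·d_B = V + 7.2385·d_B = (-2.2756,18.6680)
sweep = 180° − θ = 52.5354°

center=(8.5995,8.8268) T_A=(-5.8267,6.1811) T_B=(-2.2756,18.6680) sweep=52.5354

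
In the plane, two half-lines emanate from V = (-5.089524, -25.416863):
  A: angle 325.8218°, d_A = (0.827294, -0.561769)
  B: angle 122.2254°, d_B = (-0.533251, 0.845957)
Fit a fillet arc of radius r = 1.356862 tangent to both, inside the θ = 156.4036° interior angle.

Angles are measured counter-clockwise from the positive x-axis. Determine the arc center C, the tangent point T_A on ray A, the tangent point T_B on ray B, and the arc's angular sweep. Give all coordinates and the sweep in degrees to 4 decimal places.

bisector direction at 44.0236° = (0.719054,0.694955)
center distance |VC| = r/sin(θ/2) = 1.356862/sin(78.2018°) = 1.386146
C = V + |VC|·bis = (-4.0928,-24.4536)
T_A = V + ((C−V)·d_A)·d_A = V + 0.2834·d_A = (-4.8551,-25.5761)
T_B = V + ((C−V)·d_B)·d_B = V + 0.2834·d_B = (-5.2407,-25.1771)
sweep = 180° − θ = 23.5964°

center=(-4.0928,-24.4536) T_A=(-4.8551,-25.5761) T_B=(-5.2407,-25.1771) sweep=23.5964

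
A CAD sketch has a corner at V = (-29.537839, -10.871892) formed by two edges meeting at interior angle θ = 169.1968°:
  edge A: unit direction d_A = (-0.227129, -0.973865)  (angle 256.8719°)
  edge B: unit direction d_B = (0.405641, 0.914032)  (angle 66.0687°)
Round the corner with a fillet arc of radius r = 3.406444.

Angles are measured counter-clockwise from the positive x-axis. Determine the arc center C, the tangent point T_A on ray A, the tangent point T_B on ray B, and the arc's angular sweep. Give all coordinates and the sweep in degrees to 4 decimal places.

center=(-26.2936,-11.9593) T_A=(-29.6110,-11.1856) T_B=(-29.4072,-10.5775) sweep=10.8032

bisector direction at 341.4703° = (0.948159,-0.317796)
center distance |VC| = r/sin(θ/2) = 3.406444/sin(84.5984°) = 3.421638
C = V + |VC|·bis = (-26.2936,-11.9593)
T_A = V + ((C−V)·d_A)·d_A = V + 0.3221·d_A = (-29.6110,-11.1856)
T_B = V + ((C−V)·d_B)·d_B = V + 0.3221·d_B = (-29.4072,-10.5775)
sweep = 180° − θ = 10.8032°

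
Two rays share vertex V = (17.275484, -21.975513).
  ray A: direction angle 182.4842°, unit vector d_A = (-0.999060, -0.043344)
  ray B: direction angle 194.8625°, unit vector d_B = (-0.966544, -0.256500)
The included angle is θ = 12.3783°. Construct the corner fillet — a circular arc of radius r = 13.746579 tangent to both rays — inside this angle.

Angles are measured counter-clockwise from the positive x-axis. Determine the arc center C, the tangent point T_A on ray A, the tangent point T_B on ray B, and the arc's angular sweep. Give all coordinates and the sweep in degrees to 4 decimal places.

center=(-108.7725,-41.2036) T_A=(-109.3684,-27.4699) T_B=(-105.2465,-54.4902) sweep=167.6217

bisector direction at 188.6733° = (-0.988564,-0.150801)
center distance |VC| = r/sin(θ/2) = 13.746579/sin(6.1891°) = 127.506165
C = V + |VC|·bis = (-108.7725,-41.2036)
T_A = V + ((C−V)·d_A)·d_A = V + 126.7630·d_A = (-109.3684,-27.4699)
T_B = V + ((C−V)·d_B)·d_B = V + 126.7630·d_B = (-105.2465,-54.4902)
sweep = 180° − θ = 167.6217°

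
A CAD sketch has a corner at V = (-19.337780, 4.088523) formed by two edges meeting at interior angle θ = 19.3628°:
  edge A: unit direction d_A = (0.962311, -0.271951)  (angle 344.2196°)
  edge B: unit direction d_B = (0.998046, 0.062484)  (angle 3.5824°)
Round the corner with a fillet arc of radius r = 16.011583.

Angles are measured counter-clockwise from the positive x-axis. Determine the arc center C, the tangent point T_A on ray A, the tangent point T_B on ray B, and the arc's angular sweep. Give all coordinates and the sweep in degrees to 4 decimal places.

center=(75.3344,-6.0273) T_A=(70.9800,-21.4355) T_B=(74.3339,9.9530) sweep=160.6372

bisector direction at 353.9010° = (0.994340,-0.106247)
center distance |VC| = r/sin(θ/2) = 16.011583/sin(9.6814°) = 95.211048
C = V + |VC|·bis = (75.3344,-6.0273)
T_A = V + ((C−V)·d_A)·d_A = V + 93.8551·d_A = (70.9800,-21.4355)
T_B = V + ((C−V)·d_B)·d_B = V + 93.8551·d_B = (74.3339,9.9530)
sweep = 180° − θ = 160.6372°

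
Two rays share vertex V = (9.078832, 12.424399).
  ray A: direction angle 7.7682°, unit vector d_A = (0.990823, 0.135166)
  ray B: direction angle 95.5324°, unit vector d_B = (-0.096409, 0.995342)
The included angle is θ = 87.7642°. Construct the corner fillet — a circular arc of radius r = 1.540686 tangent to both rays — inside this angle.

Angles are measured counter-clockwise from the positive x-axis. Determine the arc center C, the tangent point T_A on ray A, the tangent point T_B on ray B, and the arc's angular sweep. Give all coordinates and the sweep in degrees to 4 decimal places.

bisector direction at 51.6503° = (0.620460,0.784238)
center distance |VC| = r/sin(θ/2) = 1.540686/sin(43.8821°) = 2.222645
C = V + |VC|·bis = (10.4579,14.1675)
T_A = V + ((C−V)·d_A)·d_A = V + 1.6020·d_A = (10.6661,12.6409)
T_B = V + ((C−V)·d_B)·d_B = V + 1.6020·d_B = (8.9244,14.0189)
sweep = 180° − θ = 92.2358°

center=(10.4579,14.1675) T_A=(10.6661,12.6409) T_B=(8.9244,14.0189) sweep=92.2358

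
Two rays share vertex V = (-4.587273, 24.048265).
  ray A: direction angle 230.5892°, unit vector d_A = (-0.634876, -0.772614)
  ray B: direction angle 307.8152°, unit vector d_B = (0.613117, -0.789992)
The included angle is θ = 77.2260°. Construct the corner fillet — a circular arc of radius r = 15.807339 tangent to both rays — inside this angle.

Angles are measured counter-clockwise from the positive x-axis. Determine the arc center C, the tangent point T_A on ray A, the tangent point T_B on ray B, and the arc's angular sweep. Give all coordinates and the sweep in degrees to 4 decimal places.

center=(-4.9400,-1.2792) T_A=(-17.1529,8.7565) T_B=(7.5477,8.4125) sweep=102.7740

bisector direction at 269.2022° = (-0.013924,-0.999903)
center distance |VC| = r/sin(θ/2) = 15.807339/sin(38.6130°) = 25.329964
C = V + |VC|·bis = (-4.9400,-1.2792)
T_A = V + ((C−V)·d_A)·d_A = V + 19.7923·d_A = (-17.1529,8.7565)
T_B = V + ((C−V)·d_B)·d_B = V + 19.7923·d_B = (7.5477,8.4125)
sweep = 180° − θ = 102.7740°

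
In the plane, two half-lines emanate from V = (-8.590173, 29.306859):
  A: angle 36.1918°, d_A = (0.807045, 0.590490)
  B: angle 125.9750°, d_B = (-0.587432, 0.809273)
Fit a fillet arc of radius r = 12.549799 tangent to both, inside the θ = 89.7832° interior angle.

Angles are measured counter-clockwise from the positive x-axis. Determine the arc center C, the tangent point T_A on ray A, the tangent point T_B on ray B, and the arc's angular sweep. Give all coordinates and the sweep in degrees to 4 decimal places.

center=(-5.8341,46.8737) T_A=(1.5765,36.7455) T_B=(-15.9903,39.5016) sweep=90.2168

bisector direction at 81.0834° = (0.154997,0.987915)
center distance |VC| = r/sin(θ/2) = 12.549799/sin(44.8916°) = 17.781770
C = V + |VC|·bis = (-5.8341,46.8737)
T_A = V + ((C−V)·d_A)·d_A = V + 12.5974·d_A = (1.5765,36.7455)
T_B = V + ((C−V)·d_B)·d_B = V + 12.5974·d_B = (-15.9903,39.5016)
sweep = 180° − θ = 90.2168°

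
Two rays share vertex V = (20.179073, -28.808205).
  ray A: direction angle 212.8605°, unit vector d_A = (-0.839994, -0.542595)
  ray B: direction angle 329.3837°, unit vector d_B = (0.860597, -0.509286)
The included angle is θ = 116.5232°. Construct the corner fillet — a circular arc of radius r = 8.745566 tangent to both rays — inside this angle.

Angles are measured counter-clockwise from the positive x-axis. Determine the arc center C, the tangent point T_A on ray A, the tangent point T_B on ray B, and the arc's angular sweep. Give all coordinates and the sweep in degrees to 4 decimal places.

bisector direction at 271.1221° = (0.019583,-0.999808)
center distance |VC| = r/sin(θ/2) = 8.745566/sin(58.2616°) = 10.283351
C = V + |VC|·bis = (20.3805,-39.0896)
T_A = V + ((C−V)·d_A)·d_A = V + 5.4095·d_A = (15.6351,-31.7434)
T_B = V + ((C−V)·d_B)·d_B = V + 5.4095·d_B = (24.8344,-31.5632)
sweep = 180° − θ = 63.4768°

center=(20.3805,-39.0896) T_A=(15.6351,-31.7434) T_B=(24.8344,-31.5632) sweep=63.4768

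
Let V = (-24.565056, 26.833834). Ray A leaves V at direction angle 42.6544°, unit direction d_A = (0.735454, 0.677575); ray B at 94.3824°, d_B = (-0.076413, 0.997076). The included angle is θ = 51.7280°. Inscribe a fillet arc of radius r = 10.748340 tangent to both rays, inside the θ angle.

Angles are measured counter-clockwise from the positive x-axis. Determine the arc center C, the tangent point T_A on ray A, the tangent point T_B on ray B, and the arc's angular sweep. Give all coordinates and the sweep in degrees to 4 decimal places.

bisector direction at 68.5184° = (0.366202,0.930535)
center distance |VC| = r/sin(θ/2) = 10.748340/sin(25.8640°) = 24.638791
C = V + |VC|·bis = (-15.5423,49.7611)
T_A = V + ((C−V)·d_A)·d_A = V + 22.1708·d_A = (-8.2595,41.8562)
T_B = V + ((C−V)·d_B)·d_B = V + 22.1708·d_B = (-26.2592,48.9398)
sweep = 180° − θ = 128.2720°

center=(-15.5423,49.7611) T_A=(-8.2595,41.8562) T_B=(-26.2592,48.9398) sweep=128.2720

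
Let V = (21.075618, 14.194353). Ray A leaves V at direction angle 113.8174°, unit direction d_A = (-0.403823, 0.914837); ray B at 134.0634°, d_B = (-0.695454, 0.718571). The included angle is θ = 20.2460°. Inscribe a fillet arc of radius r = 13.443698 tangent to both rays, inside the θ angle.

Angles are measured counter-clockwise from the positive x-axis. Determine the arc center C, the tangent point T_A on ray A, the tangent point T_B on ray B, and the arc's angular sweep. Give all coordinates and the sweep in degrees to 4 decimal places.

center=(-21.6300,77.6503) T_A=(-9.3312,83.0792) T_B=(-31.2903,68.3009) sweep=159.7540

bisector direction at 123.9404° = (-0.558330,0.829619)
center distance |VC| = r/sin(θ/2) = 13.443698/sin(10.1230°) = 76.488117
C = V + |VC|·bis = (-21.6300,77.6503)
T_A = V + ((C−V)·d_A)·d_A = V + 75.2974·d_A = (-9.3312,83.0792)
T_B = V + ((C−V)·d_B)·d_B = V + 75.2974·d_B = (-31.2903,68.3009)
sweep = 180° − θ = 159.7540°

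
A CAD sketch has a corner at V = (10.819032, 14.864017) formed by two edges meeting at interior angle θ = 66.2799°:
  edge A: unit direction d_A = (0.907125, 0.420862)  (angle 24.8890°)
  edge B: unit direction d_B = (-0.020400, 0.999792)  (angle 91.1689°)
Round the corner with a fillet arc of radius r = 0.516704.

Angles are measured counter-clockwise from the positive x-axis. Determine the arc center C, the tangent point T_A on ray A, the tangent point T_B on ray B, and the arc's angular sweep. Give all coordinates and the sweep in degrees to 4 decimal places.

bisector direction at 58.0290° = (0.529491,0.848316)
center distance |VC| = r/sin(θ/2) = 0.516704/sin(33.1399°) = 0.945157
C = V + |VC|·bis = (11.3195,15.6658)
T_A = V + ((C−V)·d_A)·d_A = V + 0.7914·d_A = (11.5369,15.1971)
T_B = V + ((C−V)·d_B)·d_B = V + 0.7914·d_B = (10.8029,15.6553)
sweep = 180° − θ = 113.7201°

center=(11.3195,15.6658) T_A=(11.5369,15.1971) T_B=(10.8029,15.6553) sweep=113.7201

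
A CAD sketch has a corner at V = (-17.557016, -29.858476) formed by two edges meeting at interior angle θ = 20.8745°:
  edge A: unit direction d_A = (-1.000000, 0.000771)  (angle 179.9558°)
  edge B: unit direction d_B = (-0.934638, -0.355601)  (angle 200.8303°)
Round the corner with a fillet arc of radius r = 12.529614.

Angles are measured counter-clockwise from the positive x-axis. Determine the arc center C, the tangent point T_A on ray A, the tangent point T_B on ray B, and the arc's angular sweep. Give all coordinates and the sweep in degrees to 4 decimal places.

bisector direction at 190.3931° = (-0.983593,-0.180400)
center distance |VC| = r/sin(θ/2) = 12.529614/sin(10.4373°) = 69.163797
C = V + |VC|·bis = (-85.5861,-42.3356)
T_A = V + ((C−V)·d_A)·d_A = V + 68.0194·d_A = (-85.5764,-29.8060)
T_B = V + ((C−V)·d_B)·d_B = V + 68.0194·d_B = (-81.1305,-54.0463)
sweep = 180° − θ = 159.1255°

center=(-85.5861,-42.3356) T_A=(-85.5764,-29.8060) T_B=(-81.1305,-54.0463) sweep=159.1255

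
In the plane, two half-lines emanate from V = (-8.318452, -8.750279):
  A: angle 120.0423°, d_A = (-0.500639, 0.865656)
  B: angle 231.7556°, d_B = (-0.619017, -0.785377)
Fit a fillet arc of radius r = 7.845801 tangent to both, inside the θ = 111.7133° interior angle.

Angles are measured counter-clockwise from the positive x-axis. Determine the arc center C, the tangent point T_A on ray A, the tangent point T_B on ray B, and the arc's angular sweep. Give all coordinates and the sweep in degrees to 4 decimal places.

bisector direction at 175.8989° = (-0.997439,0.071516)
center distance |VC| = r/sin(θ/2) = 7.845801/sin(55.8567°) = 9.479773
C = V + |VC|·bis = (-17.7740,-8.0723)
T_A = V + ((C−V)·d_A)·d_A = V + 5.3207·d_A = (-10.9822,-4.1444)
T_B = V + ((C−V)·d_B)·d_B = V + 5.3207·d_B = (-11.6120,-12.9290)
sweep = 180° − θ = 68.2867°

center=(-17.7740,-8.0723) T_A=(-10.9822,-4.1444) T_B=(-11.6120,-12.9290) sweep=68.2867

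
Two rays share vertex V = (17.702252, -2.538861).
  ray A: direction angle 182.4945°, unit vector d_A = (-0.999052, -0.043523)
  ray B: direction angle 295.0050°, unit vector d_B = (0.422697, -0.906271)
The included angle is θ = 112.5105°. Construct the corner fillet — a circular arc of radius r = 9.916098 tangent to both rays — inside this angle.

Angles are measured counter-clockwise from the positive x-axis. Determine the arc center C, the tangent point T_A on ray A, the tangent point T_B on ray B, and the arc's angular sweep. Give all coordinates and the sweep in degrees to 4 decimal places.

bisector direction at 238.7497° = (-0.518777,-0.854910)
center distance |VC| = r/sin(θ/2) = 9.916098/sin(56.2552°) = 11.925260
C = V + |VC|·bis = (11.5157,-12.7339)
T_A = V + ((C−V)·d_A)·d_A = V + 6.6244·d_A = (11.0841,-2.8272)
T_B = V + ((C−V)·d_B)·d_B = V + 6.6244·d_B = (20.5024,-8.5424)
sweep = 180° − θ = 67.4895°

center=(11.5157,-12.7339) T_A=(11.0841,-2.8272) T_B=(20.5024,-8.5424) sweep=67.4895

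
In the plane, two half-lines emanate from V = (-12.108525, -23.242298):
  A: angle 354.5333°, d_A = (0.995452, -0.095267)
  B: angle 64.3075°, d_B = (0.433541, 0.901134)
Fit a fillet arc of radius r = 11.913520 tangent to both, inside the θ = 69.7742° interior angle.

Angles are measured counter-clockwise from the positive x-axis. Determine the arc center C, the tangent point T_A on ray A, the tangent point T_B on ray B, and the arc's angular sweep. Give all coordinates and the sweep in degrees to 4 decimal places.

center=(6.0346,-13.0107) T_A=(4.8996,-24.8700) T_B=(-4.7011,-7.8457) sweep=110.2258

bisector direction at 29.4204° = (0.871039,0.491214)
center distance |VC| = r/sin(θ/2) = 11.913520/sin(34.8871°) = 20.829245
C = V + |VC|·bis = (6.0346,-13.0107)
T_A = V + ((C−V)·d_A)·d_A = V + 17.0858·d_A = (4.8996,-24.8700)
T_B = V + ((C−V)·d_B)·d_B = V + 17.0858·d_B = (-4.7011,-7.8457)
sweep = 180° − θ = 110.2258°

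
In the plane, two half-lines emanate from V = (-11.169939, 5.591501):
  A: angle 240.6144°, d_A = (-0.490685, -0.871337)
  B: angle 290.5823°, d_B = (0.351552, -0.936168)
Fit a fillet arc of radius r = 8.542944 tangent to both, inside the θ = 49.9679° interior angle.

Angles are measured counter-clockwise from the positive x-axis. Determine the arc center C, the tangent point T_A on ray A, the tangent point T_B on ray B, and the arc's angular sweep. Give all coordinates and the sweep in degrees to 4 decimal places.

center=(-12.7223,-14.5753) T_A=(-20.1661,-10.3834) T_B=(-4.7246,-11.5720) sweep=130.0321

bisector direction at 265.5983° = (-0.076748,-0.997051)
center distance |VC| = r/sin(θ/2) = 8.542944/sin(24.9840°) = 20.226479
C = V + |VC|·bis = (-12.7223,-14.5753)
T_A = V + ((C−V)·d_A)·d_A = V + 18.3338·d_A = (-20.1661,-10.3834)
T_B = V + ((C−V)·d_B)·d_B = V + 18.3338·d_B = (-4.7246,-11.5720)
sweep = 180° − θ = 130.0321°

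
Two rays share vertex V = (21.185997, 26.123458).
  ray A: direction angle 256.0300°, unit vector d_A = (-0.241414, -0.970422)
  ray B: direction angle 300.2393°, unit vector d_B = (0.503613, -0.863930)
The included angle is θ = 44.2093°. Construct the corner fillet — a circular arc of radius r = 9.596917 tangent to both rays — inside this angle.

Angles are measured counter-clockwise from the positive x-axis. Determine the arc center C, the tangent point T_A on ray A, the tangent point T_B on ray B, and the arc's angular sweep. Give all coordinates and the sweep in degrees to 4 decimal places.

center=(24.7947,0.8767) T_A=(15.4817,3.1935) T_B=(33.0858,5.7098) sweep=135.7907

bisector direction at 278.1347° = (0.141500,-0.989938)
center distance |VC| = r/sin(θ/2) = 9.596917/sin(22.1046°) = 25.503404
C = V + |VC|·bis = (24.7947,0.8767)
T_A = V + ((C−V)·d_A)·d_A = V + 23.6289·d_A = (15.4817,3.1935)
T_B = V + ((C−V)·d_B)·d_B = V + 23.6289·d_B = (33.0858,5.7098)
sweep = 180° − θ = 135.7907°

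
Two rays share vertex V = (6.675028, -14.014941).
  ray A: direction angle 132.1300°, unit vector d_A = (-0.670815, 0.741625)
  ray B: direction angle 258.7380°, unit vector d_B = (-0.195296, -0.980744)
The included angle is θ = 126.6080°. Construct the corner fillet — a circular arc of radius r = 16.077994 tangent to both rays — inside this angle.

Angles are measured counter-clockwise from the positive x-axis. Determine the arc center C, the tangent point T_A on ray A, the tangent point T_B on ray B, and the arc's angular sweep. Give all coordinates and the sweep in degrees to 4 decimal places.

center=(-10.6723,-18.8043) T_A=(1.2515,-8.0189) T_B=(5.0961,-21.9442) sweep=53.3920

bisector direction at 195.4340° = (-0.963938,-0.266128)
center distance |VC| = r/sin(θ/2) = 16.077994/sin(63.3040°) = 17.996356
C = V + |VC|·bis = (-10.6723,-18.8043)
T_A = V + ((C−V)·d_A)·d_A = V + 8.0850·d_A = (1.2515,-8.0189)
T_B = V + ((C−V)·d_B)·d_B = V + 8.0850·d_B = (5.0961,-21.9442)
sweep = 180° − θ = 53.3920°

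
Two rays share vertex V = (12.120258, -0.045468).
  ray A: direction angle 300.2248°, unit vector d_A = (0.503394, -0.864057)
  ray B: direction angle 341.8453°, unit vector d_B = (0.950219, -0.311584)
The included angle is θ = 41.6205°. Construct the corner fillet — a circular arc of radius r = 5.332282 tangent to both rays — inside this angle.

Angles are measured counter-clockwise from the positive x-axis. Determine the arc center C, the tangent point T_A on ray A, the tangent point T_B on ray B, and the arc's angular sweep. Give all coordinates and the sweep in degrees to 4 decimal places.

bisector direction at 321.0351° = (0.777531,-0.628845)
center distance |VC| = r/sin(θ/2) = 5.332282/sin(20.8102°) = 15.008920
C = V + |VC|·bis = (23.7902,-9.4838)
T_A = V + ((C−V)·d_A)·d_A = V + 14.0298·d_A = (19.1828,-12.1680)
T_B = V + ((C−V)·d_B)·d_B = V + 14.0298·d_B = (25.4516,-4.4169)
sweep = 180° − θ = 138.3795°

center=(23.7902,-9.4838) T_A=(19.1828,-12.1680) T_B=(25.4516,-4.4169) sweep=138.3795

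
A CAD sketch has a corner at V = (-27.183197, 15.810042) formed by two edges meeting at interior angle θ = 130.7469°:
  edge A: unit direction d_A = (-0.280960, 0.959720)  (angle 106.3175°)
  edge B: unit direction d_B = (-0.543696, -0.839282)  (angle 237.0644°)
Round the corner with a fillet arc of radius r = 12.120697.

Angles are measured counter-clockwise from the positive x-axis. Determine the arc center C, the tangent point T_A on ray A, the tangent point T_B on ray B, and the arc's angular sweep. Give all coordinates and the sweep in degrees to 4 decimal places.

bisector direction at 171.6909° = (-0.989503,0.144512)
center distance |VC| = r/sin(θ/2) = 12.120697/sin(65.3735°) = 13.333468
C = V + |VC|·bis = (-40.3767,17.7369)
T_A = V + ((C−V)·d_A)·d_A = V + 5.5561·d_A = (-28.7442,21.1423)
T_B = V + ((C−V)·d_B)·d_B = V + 5.5561·d_B = (-30.2040,11.1469)
sweep = 180° − θ = 49.2531°

center=(-40.3767,17.7369) T_A=(-28.7442,21.1423) T_B=(-30.2040,11.1469) sweep=49.2531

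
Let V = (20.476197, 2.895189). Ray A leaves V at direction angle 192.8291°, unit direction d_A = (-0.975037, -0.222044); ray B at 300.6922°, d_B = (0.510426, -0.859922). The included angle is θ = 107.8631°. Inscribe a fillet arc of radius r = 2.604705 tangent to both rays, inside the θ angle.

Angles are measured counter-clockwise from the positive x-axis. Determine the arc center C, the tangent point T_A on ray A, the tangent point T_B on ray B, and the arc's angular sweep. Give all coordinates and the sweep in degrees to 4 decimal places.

bisector direction at 246.7606° = (-0.394573,-0.918865)
center distance |VC| = r/sin(θ/2) = 2.604705/sin(53.9316°) = 3.222392
C = V + |VC|·bis = (19.2047,-0.0658)
T_A = V + ((C−V)·d_A)·d_A = V + 1.8972·d_A = (18.6264,2.4739)
T_B = V + ((C−V)·d_B)·d_B = V + 1.8972·d_B = (21.4446,1.2638)
sweep = 180° − θ = 72.1369°

center=(19.2047,-0.0658) T_A=(18.6264,2.4739) T_B=(21.4446,1.2638) sweep=72.1369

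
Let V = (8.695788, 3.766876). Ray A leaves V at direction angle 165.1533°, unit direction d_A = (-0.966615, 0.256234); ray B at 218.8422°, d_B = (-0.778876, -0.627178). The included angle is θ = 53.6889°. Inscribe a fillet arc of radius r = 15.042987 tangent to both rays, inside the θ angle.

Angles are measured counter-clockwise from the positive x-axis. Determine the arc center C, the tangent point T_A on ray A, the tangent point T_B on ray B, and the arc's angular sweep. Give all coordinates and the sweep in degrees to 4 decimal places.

center=(-23.8892,-3.1579) T_A=(-20.0346,11.3828) T_B=(-14.4545,-14.8746) sweep=126.3111

bisector direction at 191.9977° = (-0.978156,-0.207873)
center distance |VC| = r/sin(θ/2) = 15.042987/sin(26.8444°) = 33.312645
C = V + |VC|·bis = (-23.8892,-3.1579)
T_A = V + ((C−V)·d_A)·d_A = V + 29.7227·d_A = (-20.0346,11.3828)
T_B = V + ((C−V)·d_B)·d_B = V + 29.7227·d_B = (-14.4545,-14.8746)
sweep = 180° − θ = 126.3111°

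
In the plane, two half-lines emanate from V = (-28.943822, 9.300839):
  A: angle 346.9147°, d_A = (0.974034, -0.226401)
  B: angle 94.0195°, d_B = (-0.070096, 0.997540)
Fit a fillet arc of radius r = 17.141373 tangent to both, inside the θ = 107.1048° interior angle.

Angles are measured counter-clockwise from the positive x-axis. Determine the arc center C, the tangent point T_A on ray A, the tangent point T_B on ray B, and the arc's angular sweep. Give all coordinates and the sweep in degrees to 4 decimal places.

center=(-12.7320,23.1309) T_A=(-16.6128,6.4347) T_B=(-29.8312,21.9294) sweep=72.8952

bisector direction at 40.4671° = (0.760779,0.649011)
center distance |VC| = r/sin(θ/2) = 17.141373/sin(53.5524°) = 21.309500
C = V + |VC|·bis = (-12.7320,23.1309)
T_A = V + ((C−V)·d_A)·d_A = V + 12.6597·d_A = (-16.6128,6.4347)
T_B = V + ((C−V)·d_B)·d_B = V + 12.6597·d_B = (-29.8312,21.9294)
sweep = 180° − θ = 72.8952°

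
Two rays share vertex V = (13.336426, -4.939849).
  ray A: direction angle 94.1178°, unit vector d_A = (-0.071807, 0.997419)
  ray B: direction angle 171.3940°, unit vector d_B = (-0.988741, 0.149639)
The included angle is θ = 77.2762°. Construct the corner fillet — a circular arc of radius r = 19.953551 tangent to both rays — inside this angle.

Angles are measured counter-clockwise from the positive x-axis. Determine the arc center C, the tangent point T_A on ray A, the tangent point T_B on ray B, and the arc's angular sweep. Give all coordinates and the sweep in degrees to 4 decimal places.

bisector direction at 132.7559° = (-0.678876,0.734253)
center distance |VC| = r/sin(θ/2) = 19.953551/sin(38.6381°) = 31.956403
C = V + |VC|·bis = (-8.3580,18.5242)
T_A = V + ((C−V)·d_A)·d_A = V + 24.9613·d_A = (11.5440,19.9570)
T_B = V + ((C−V)·d_B)·d_B = V + 24.9613·d_B = (-11.3438,-1.2047)
sweep = 180° − θ = 102.7238°

center=(-8.3580,18.5242) T_A=(11.5440,19.9570) T_B=(-11.3438,-1.2047) sweep=102.7238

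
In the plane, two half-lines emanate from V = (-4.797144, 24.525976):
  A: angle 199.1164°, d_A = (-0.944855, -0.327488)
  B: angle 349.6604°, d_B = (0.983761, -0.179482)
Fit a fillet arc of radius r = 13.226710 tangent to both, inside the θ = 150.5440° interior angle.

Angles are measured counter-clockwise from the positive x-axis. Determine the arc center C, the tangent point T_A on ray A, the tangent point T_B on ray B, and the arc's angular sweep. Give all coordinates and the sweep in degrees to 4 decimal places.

center=(-3.7507,10.8900) T_A=(-8.0823,23.3873) T_B=(-1.3767,23.9019) sweep=29.4560

bisector direction at 274.3884° = (0.076517,-0.997068)
center distance |VC| = r/sin(θ/2) = 13.226710/sin(75.2720°) = 13.676056
C = V + |VC|·bis = (-3.7507,10.8900)
T_A = V + ((C−V)·d_A)·d_A = V + 3.4769·d_A = (-8.0823,23.3873)
T_B = V + ((C−V)·d_B)·d_B = V + 3.4769·d_B = (-1.3767,23.9019)
sweep = 180° − θ = 29.4560°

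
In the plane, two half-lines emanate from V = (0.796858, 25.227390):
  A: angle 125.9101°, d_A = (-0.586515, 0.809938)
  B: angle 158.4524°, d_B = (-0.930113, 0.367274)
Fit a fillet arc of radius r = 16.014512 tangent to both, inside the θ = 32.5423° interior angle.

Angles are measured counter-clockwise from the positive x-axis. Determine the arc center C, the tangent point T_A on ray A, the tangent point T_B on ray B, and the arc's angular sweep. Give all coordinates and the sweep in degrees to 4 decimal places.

bisector direction at 142.1813° = (-0.789954,0.613166)
center distance |VC| = r/sin(θ/2) = 16.014512/sin(16.2711°) = 57.157251
C = V + |VC|·bis = (-44.3548,60.2742)
T_A = V + ((C−V)·d_A)·d_A = V + 54.8679·d_A = (-31.3840,69.6670)
T_B = V + ((C−V)·d_B)·d_B = V + 54.8679·d_B = (-50.2365,45.3789)
sweep = 180° − θ = 147.4577°

center=(-44.3548,60.2742) T_A=(-31.3840,69.6670) T_B=(-50.2365,45.3789) sweep=147.4577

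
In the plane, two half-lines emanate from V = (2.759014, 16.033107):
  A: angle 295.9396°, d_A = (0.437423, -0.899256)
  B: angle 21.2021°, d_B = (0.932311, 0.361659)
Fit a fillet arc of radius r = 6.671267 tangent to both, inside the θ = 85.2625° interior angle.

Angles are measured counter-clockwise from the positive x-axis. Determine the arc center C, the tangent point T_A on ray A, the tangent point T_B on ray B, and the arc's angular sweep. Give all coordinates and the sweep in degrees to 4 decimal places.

center=(11.9282,12.4344) T_A=(5.9290,9.5162) T_B=(9.5155,18.6541) sweep=94.7375

bisector direction at 338.5709° = (0.930870,-0.365350)
center distance |VC| = r/sin(θ/2) = 6.671267/sin(42.6313°) = 9.850126
C = V + |VC|·bis = (11.9282,12.4344)
T_A = V + ((C−V)·d_A)·d_A = V + 7.2470·d_A = (5.9290,9.5162)
T_B = V + ((C−V)·d_B)·d_B = V + 7.2470·d_B = (9.5155,18.6541)
sweep = 180° − θ = 94.7375°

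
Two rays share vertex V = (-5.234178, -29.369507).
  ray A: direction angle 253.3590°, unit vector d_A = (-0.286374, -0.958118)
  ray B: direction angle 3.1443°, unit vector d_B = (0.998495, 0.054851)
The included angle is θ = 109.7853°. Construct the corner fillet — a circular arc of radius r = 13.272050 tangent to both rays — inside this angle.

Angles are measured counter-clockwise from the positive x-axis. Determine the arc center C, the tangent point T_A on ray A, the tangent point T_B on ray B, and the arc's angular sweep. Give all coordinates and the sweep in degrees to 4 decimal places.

bisector direction at 308.2517° = (0.619117,-0.785299)
center distance |VC| = r/sin(θ/2) = 13.272050/sin(54.8927°) = 16.223494
C = V + |VC|·bis = (4.8101,-42.1098)
T_A = V + ((C−V)·d_A)·d_A = V + 9.3303·d_A = (-7.9061,-38.3090)
T_B = V + ((C−V)·d_B)·d_B = V + 9.3303·d_B = (4.0821,-28.8577)
sweep = 180° − θ = 70.2147°

center=(4.8101,-42.1098) T_A=(-7.9061,-38.3090) T_B=(4.0821,-28.8577) sweep=70.2147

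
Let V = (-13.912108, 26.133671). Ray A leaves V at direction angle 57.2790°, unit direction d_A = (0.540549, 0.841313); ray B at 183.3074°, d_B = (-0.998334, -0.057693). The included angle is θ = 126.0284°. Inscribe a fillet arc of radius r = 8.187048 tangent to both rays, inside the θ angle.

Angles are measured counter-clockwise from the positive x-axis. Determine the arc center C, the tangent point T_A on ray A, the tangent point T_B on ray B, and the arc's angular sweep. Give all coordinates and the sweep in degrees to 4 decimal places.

bisector direction at 120.2932° = (-0.504425,0.863455)
center distance |VC| = r/sin(θ/2) = 8.187048/sin(63.0142°) = 9.187379
C = V + |VC|·bis = (-18.5465,34.0666)
T_A = V + ((C−V)·d_A)·d_A = V + 4.1690·d_A = (-11.6586,29.6411)
T_B = V + ((C−V)·d_B)·d_B = V + 4.1690·d_B = (-18.0741,25.8932)
sweep = 180° − θ = 53.9716°

center=(-18.5465,34.0666) T_A=(-11.6586,29.6411) T_B=(-18.0741,25.8932) sweep=53.9716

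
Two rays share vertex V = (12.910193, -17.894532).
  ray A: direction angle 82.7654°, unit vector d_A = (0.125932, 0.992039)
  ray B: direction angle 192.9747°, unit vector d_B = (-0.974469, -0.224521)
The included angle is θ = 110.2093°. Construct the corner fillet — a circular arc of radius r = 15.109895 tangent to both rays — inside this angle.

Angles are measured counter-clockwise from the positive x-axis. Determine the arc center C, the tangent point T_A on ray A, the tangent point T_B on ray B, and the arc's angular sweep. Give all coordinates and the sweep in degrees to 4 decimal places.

bisector direction at 137.8700° = (-0.741625,0.670814)
center distance |VC| = r/sin(θ/2) = 15.109895/sin(55.1046°) = 18.422246
C = V + |VC|·bis = (-0.7522,-5.5366)
T_A = V + ((C−V)·d_A)·d_A = V + 10.5390·d_A = (14.2374,-7.4394)
T_B = V + ((C−V)·d_B)·d_B = V + 10.5390·d_B = (2.6403,-20.2608)
sweep = 180° − θ = 69.7907°

center=(-0.7522,-5.5366) T_A=(14.2374,-7.4394) T_B=(2.6403,-20.2608) sweep=69.7907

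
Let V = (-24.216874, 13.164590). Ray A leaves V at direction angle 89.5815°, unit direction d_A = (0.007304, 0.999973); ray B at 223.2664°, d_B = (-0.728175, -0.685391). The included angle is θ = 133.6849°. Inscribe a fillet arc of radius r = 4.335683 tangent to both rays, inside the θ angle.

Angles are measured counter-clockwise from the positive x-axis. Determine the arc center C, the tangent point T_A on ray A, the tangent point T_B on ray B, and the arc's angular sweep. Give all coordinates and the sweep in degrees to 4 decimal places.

bisector direction at 156.4239° = (-0.916530,0.399966)
center distance |VC| = r/sin(θ/2) = 4.335683/sin(66.8424°) = 4.715636
C = V + |VC|·bis = (-28.5389,15.0507)
T_A = V + ((C−V)·d_A)·d_A = V + 1.8545·d_A = (-24.2033,15.0190)
T_B = V + ((C−V)·d_B)·d_B = V + 1.8545·d_B = (-25.5673,11.8935)
sweep = 180° − θ = 46.3151°

center=(-28.5389,15.0507) T_A=(-24.2033,15.0190) T_B=(-25.5673,11.8935) sweep=46.3151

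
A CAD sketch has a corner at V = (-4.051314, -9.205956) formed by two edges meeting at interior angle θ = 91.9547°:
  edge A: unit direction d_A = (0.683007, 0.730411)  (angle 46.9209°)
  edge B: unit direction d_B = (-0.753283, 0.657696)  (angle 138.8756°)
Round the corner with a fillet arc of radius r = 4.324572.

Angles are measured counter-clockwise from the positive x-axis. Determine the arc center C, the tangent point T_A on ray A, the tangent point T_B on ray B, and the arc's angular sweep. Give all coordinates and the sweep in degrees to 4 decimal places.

bisector direction at 92.8983° = (-0.050562,0.998721)
center distance |VC| = r/sin(θ/2) = 4.324572/sin(45.9774°) = 6.014159
C = V + |VC|·bis = (-4.3554,-3.1995)
T_A = V + ((C−V)·d_A)·d_A = V + 4.1795·d_A = (-1.1967,-6.1532)
T_B = V + ((C−V)·d_B)·d_B = V + 4.1795·d_B = (-7.1997,-6.4571)
sweep = 180° − θ = 88.0453°

center=(-4.3554,-3.1995) T_A=(-1.1967,-6.1532) T_B=(-7.1997,-6.4571) sweep=88.0453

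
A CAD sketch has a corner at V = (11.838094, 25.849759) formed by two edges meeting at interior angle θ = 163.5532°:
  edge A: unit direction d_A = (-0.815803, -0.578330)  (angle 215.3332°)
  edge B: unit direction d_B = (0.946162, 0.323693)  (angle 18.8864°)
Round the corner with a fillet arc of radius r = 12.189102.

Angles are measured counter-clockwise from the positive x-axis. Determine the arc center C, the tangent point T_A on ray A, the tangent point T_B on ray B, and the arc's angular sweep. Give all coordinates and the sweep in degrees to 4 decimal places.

bisector direction at 297.1098° = (0.455697,-0.890135)
center distance |VC| = r/sin(θ/2) = 12.189102/sin(81.7766°) = 12.315734
C = V + |VC|·bis = (17.4503,14.8871)
T_A = V + ((C−V)·d_A)·d_A = V + 1.7616·d_A = (10.4010,24.8310)
T_B = V + ((C−V)·d_B)·d_B = V + 1.7616·d_B = (13.5048,26.4200)
sweep = 180° − θ = 16.4468°

center=(17.4503,14.8871) T_A=(10.4010,24.8310) T_B=(13.5048,26.4200) sweep=16.4468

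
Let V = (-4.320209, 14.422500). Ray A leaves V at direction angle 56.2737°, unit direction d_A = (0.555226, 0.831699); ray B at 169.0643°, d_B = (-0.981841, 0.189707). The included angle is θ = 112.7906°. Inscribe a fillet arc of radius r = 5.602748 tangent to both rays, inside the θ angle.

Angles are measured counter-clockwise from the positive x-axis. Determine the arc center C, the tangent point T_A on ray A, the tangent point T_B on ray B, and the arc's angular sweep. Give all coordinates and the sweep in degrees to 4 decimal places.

center=(-6.9128,20.6298) T_A=(-2.2530,17.5190) T_B=(-7.9757,15.1288) sweep=67.2094

bisector direction at 112.6690° = (-0.385407,0.922747)
center distance |VC| = r/sin(θ/2) = 5.602748/sin(56.3953°) = 6.726991
C = V + |VC|·bis = (-6.9128,20.6298)
T_A = V + ((C−V)·d_A)·d_A = V + 3.7231·d_A = (-2.2530,17.5190)
T_B = V + ((C−V)·d_B)·d_B = V + 3.7231·d_B = (-7.9757,15.1288)
sweep = 180° − θ = 67.2094°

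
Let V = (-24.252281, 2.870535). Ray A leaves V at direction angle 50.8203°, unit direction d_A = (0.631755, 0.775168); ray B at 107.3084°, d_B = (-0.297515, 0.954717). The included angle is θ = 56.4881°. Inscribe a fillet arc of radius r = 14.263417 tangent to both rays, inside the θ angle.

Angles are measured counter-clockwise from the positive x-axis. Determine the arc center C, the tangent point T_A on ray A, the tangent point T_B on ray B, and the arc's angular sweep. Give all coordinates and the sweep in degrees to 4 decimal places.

bisector direction at 79.0644° = (0.189706,0.981841)
center distance |VC| = r/sin(θ/2) = 14.263417/sin(28.2441°) = 30.140675
C = V + |VC|·bis = (-18.5344,32.4639)
T_A = V + ((C−V)·d_A)·d_A = V + 26.5521·d_A = (-7.4779,23.4529)
T_B = V + ((C−V)·d_B)·d_B = V + 26.5521·d_B = (-32.1519,28.2203)
sweep = 180° − θ = 123.5119°

center=(-18.5344,32.4639) T_A=(-7.4779,23.4529) T_B=(-32.1519,28.2203) sweep=123.5119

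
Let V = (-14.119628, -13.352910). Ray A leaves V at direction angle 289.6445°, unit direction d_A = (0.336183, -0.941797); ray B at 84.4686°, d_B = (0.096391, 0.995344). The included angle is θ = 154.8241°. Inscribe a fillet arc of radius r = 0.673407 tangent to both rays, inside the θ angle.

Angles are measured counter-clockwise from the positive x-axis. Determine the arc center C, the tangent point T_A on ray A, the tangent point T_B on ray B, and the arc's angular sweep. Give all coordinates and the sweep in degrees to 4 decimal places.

bisector direction at 7.0565° = (0.992425,0.122849)
center distance |VC| = r/sin(θ/2) = 0.673407/sin(77.4120°) = 0.689993
C = V + |VC|·bis = (-13.4349,-13.2681)
T_A = V + ((C−V)·d_A)·d_A = V + 0.1504·d_A = (-14.0691,-13.4945)
T_B = V + ((C−V)·d_B)·d_B = V + 0.1504·d_B = (-14.1051,-13.2032)
sweep = 180° − θ = 25.1759°

center=(-13.4349,-13.2681) T_A=(-14.0691,-13.4945) T_B=(-14.1051,-13.2032) sweep=25.1759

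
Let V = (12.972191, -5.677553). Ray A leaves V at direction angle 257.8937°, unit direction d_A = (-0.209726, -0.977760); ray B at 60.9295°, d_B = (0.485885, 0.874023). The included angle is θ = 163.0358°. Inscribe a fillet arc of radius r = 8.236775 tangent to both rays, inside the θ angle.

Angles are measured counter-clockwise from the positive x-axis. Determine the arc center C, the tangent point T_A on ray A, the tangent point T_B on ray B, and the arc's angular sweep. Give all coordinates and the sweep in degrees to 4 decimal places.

center=(20.7682,-8.6061) T_A=(12.7146,-6.8786) T_B=(13.5690,-4.6039) sweep=16.9642

bisector direction at 339.4116° = (0.936131,-0.351652)
center distance |VC| = r/sin(θ/2) = 8.236775/sin(81.5179°) = 8.327865
C = V + |VC|·bis = (20.7682,-8.6061)
T_A = V + ((C−V)·d_A)·d_A = V + 1.2284·d_A = (12.7146,-6.8786)
T_B = V + ((C−V)·d_B)·d_B = V + 1.2284·d_B = (13.5690,-4.6039)
sweep = 180° − θ = 16.9642°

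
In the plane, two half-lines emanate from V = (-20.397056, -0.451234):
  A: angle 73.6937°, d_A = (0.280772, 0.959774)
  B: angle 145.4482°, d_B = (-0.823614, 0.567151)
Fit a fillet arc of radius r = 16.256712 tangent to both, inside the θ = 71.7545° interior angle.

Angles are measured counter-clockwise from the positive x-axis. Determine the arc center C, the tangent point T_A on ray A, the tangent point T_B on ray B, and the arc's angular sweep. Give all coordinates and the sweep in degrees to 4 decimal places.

bisector direction at 109.5710° = (-0.334974,0.942227)
center distance |VC| = r/sin(θ/2) = 16.256712/sin(35.8772°) = 27.739431
C = V + |VC|·bis = (-29.6890,25.6856)
T_A = V + ((C−V)·d_A)·d_A = V + 22.4766·d_A = (-14.0863,21.1212)
T_B = V + ((C−V)·d_B)·d_B = V + 22.4766·d_B = (-38.9091,12.2964)
sweep = 180° − θ = 108.2455°

center=(-29.6890,25.6856) T_A=(-14.0863,21.1212) T_B=(-38.9091,12.2964) sweep=108.2455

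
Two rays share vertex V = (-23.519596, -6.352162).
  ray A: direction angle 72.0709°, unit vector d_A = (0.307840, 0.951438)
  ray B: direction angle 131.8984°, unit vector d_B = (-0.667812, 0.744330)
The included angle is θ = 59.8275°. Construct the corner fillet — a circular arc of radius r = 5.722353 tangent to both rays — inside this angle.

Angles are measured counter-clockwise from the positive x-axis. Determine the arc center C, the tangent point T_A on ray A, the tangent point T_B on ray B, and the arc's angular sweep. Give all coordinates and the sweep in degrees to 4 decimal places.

center=(-25.9023,4.8724) T_A=(-20.4578,3.1108) T_B=(-30.1616,1.0509) sweep=120.1725

bisector direction at 101.9846° = (-0.207650,0.978203)
center distance |VC| = r/sin(θ/2) = 5.722353/sin(29.9138°) = 11.474637
C = V + |VC|·bis = (-25.9023,4.8724)
T_A = V + ((C−V)·d_A)·d_A = V + 9.9460·d_A = (-20.4578,3.1108)
T_B = V + ((C−V)·d_B)·d_B = V + 9.9460·d_B = (-30.1616,1.0509)
sweep = 180° − θ = 120.1725°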